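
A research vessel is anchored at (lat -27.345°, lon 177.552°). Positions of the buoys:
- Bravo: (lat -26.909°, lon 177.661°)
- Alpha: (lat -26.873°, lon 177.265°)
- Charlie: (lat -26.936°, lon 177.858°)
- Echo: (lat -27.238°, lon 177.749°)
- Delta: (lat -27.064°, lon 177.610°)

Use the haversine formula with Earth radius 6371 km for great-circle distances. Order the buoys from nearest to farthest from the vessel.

Echo, Delta, Bravo, Charlie, Alpha

Distance from the vessel at (lat -27.345°, lon 177.552°) to each:
Echo (lat -27.238°, lon 177.749°): 22.8 km
Delta (lat -27.064°, lon 177.610°): 31.8 km
Bravo (lat -26.909°, lon 177.661°): 49.7 km
Charlie (lat -26.936°, lon 177.858°): 54.6 km
Alpha (lat -26.873°, lon 177.265°): 59.7 km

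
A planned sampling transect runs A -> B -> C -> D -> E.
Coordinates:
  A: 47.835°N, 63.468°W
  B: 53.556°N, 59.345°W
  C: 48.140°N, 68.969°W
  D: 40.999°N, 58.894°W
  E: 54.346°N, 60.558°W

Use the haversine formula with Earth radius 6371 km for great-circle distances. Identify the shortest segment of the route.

Leg distances:
A→B: 699.0 km
B→C: 903.7 km
C→D: 1124.0 km
D→E: 1489.2 km
The shortest leg is A–B at 699.0 km.

A–B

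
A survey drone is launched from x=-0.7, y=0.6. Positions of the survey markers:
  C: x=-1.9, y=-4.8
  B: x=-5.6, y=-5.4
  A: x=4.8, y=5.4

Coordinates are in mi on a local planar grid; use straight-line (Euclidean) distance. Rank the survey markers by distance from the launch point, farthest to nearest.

Computing each straight-line distance from x=-0.7, y=0.6:
B x=-5.6, y=-5.4: 7.7 mi
A x=4.8, y=5.4: 7.3 mi
C x=-1.9, y=-4.8: 5.5 mi

B, A, C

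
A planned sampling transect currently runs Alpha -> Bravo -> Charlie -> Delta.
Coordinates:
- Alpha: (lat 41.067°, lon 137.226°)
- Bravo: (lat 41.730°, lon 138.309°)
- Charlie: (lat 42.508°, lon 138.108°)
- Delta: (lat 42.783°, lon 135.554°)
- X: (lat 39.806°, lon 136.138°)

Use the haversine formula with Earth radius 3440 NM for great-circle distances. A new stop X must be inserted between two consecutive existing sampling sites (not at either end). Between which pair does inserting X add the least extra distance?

Added distance for inserting X between each consecutive pair:
Alpha–Bravo: 179.6 NM
Bravo–Charlie: 289.4 NM
Charlie–Delta: 251.7 NM
Smallest added distance is 179.6 NM, inserting between Alpha and Bravo.

between Alpha and Bravo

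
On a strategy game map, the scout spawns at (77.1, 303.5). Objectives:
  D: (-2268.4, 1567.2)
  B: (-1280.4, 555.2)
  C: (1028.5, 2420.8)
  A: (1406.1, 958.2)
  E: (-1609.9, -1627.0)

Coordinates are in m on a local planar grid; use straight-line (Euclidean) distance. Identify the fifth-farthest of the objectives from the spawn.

B

Distances from the spawn ((77.1, 303.5)):
D: 2664.3 m
E: 2563.7 m
C: 2321.2 m
A: 1481.5 m
B: 1380.6 m
The fifth-farthest is B at 1380.6 m.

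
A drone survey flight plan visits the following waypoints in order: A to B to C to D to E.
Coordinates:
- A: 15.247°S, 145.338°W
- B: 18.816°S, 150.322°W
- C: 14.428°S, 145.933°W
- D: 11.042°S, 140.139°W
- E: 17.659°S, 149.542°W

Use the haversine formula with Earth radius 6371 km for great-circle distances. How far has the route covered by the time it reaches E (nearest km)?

3321 km

Leg distances:
A→B: 661.9 km  (cumulative 661.9 km)
B→C: 675.7 km  (cumulative 1337.7 km)
C→D: 732.5 km  (cumulative 2070.1 km)
D→E: 1251.4 km  (cumulative 3321.5 km)
Cumulative distance at E ≈ 3321 km.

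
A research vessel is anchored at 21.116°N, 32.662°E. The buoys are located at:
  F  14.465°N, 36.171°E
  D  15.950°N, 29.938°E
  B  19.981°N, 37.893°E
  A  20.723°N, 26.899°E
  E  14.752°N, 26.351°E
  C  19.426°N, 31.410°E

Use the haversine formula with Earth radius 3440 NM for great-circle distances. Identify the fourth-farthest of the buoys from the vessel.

Distance to each, sorted:
E: 525.1 NM
F: 446.8 NM
D: 346.7 NM
A: 324.0 NM
B: 301.9 NM
C: 123.6 NM
The fourth-farthest is A at 324.0 NM.

A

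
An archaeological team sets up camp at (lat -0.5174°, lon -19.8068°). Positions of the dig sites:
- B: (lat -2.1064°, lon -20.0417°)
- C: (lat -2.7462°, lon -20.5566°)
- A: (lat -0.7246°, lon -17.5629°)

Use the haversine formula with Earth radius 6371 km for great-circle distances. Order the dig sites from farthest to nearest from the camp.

C, A, B

Computing each great-circle distance from (lat -0.5174°, lon -19.8068°):
C (lat -2.7462°, lon -20.5566°): 261.5 km
A (lat -0.7246°, lon -17.5629°): 250.6 km
B (lat -2.1064°, lon -20.0417°): 178.6 km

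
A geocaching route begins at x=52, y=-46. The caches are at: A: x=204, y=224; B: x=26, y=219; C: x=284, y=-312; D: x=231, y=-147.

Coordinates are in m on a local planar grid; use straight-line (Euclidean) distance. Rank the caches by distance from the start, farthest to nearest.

Computing each straight-line distance from x=52, y=-46:
C x=284, y=-312: 353.0 m
A x=204, y=224: 309.8 m
B x=26, y=219: 266.3 m
D x=231, y=-147: 205.5 m

C, A, B, D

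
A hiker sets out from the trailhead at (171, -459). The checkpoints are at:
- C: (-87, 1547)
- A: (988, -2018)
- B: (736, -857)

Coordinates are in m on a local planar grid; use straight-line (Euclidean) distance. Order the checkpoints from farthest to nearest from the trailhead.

C, A, B

Computing each straight-line distance from (171, -459):
C (-87, 1547): 2022.5 m
A (988, -2018): 1760.1 m
B (736, -857): 691.1 m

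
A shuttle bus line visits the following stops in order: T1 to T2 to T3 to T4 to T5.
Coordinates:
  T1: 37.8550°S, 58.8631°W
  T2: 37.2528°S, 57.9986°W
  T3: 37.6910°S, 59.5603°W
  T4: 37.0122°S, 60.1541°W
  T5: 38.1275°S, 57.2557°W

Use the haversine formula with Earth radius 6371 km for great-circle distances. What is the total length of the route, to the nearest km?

623 km

Leg distances:
T1→T2: 101.4 km  (cumulative 101.4 km)
T2→T3: 146.2 km  (cumulative 247.6 km)
T3→T4: 91.9 km  (cumulative 339.6 km)
T4→T5: 283.9 km  (cumulative 623.5 km)
Total route length ≈ 623 km.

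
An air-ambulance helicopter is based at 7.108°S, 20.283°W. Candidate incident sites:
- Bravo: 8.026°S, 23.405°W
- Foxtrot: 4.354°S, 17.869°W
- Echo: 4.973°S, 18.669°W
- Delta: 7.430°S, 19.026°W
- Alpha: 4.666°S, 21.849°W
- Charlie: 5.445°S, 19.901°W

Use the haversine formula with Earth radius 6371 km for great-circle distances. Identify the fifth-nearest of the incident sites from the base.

Distance to each, sorted:
Delta: 143.2 km
Charlie: 189.7 km
Echo: 297.0 km
Alpha: 322.1 km
Bravo: 358.9 km
Foxtrot: 406.3 km
The fifth-nearest is Bravo at 358.9 km.

Bravo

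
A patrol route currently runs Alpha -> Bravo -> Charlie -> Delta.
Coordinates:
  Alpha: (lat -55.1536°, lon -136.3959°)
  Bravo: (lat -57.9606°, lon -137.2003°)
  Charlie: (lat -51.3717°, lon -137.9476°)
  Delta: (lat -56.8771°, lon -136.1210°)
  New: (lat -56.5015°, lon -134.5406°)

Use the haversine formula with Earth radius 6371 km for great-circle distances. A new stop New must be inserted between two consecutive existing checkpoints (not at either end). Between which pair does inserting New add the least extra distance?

Added distance for inserting New between each consecutive pair:
Alpha–Bravo: 101.3 km
Bravo–Charlie: 105.9 km
Charlie–Delta: 93.8 km
Smallest added distance is 93.8 km, inserting between Charlie and Delta.

between Charlie and Delta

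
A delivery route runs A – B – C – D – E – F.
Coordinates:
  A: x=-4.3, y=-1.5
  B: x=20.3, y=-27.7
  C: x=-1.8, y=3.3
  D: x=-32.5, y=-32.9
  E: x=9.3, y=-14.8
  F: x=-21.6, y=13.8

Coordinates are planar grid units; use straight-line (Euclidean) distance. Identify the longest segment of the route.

Leg distances:
A→B: 35.9
B→C: 38.1
C→D: 47.5
D→E: 45.6
E→F: 42.1
The longest leg is C–D at 47.5.

C–D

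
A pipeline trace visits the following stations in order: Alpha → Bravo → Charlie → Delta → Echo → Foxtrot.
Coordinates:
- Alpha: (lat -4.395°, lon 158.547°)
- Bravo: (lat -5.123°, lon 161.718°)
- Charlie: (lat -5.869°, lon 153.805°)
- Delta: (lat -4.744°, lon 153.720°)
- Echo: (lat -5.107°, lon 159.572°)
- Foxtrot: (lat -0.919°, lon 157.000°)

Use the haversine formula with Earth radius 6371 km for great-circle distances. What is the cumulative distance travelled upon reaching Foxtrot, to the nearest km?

2562 km

Leg distances:
Alpha→Bravo: 360.6 km  (cumulative 360.6 km)
Bravo→Charlie: 879.7 km  (cumulative 1240.3 km)
Charlie→Delta: 125.4 km  (cumulative 1365.8 km)
Delta→Echo: 649.6 km  (cumulative 2015.3 km)
Echo→Foxtrot: 546.3 km  (cumulative 2561.6 km)
Cumulative distance at Foxtrot ≈ 2562 km.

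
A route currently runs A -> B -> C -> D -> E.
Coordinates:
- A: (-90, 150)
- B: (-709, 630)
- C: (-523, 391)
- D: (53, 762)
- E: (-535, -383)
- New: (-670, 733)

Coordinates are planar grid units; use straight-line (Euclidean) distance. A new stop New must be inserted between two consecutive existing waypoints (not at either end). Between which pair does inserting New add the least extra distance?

Added distance for inserting New between each consecutive pair:
A–B: 149.2
B–C: 179.5
C–D: 410.7
D–E: 560.6
Smallest added distance is 149.2, inserting between A and B.

between A and B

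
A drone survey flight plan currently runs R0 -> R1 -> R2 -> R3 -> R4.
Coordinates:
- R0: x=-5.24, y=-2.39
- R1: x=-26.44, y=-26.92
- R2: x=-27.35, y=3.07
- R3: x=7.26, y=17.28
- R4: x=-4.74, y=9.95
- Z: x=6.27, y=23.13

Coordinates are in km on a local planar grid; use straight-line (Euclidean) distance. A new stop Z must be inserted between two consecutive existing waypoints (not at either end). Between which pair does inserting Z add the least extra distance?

Added distance for inserting Z between each consecutive pair:
R0–R1: 55.4 km
R1–R2: 68.9 km
R2–R3: 7.7 km
R3–R4: 9.0 km
Smallest added distance is 7.7 km, inserting between R2 and R3.

between R2 and R3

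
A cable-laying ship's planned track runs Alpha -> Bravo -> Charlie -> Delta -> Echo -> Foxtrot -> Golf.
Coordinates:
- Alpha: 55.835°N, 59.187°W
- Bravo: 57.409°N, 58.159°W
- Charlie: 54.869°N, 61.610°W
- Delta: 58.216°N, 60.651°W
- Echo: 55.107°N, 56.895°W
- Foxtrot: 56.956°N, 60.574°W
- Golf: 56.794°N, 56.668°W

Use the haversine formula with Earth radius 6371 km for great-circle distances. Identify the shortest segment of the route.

Alpha–Bravo

Leg distances:
Alpha→Bravo: 186.0 km
Bravo→Charlie: 354.1 km
Charlie→Delta: 376.8 km
Delta→Echo: 414.8 km
Echo→Foxtrot: 307.4 km
Foxtrot→Golf: 238.0 km
The shortest leg is Alpha–Bravo at 186.0 km.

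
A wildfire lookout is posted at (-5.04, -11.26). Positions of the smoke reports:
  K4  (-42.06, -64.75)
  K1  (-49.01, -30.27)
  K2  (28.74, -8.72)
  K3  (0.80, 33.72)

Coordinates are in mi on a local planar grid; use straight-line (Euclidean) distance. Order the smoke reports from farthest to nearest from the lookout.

K4, K1, K3, K2

Computing each straight-line distance from (-5.04, -11.26):
K4 (-42.06, -64.75): 65.1 mi
K1 (-49.01, -30.27): 47.9 mi
K3 (0.80, 33.72): 45.4 mi
K2 (28.74, -8.72): 33.9 mi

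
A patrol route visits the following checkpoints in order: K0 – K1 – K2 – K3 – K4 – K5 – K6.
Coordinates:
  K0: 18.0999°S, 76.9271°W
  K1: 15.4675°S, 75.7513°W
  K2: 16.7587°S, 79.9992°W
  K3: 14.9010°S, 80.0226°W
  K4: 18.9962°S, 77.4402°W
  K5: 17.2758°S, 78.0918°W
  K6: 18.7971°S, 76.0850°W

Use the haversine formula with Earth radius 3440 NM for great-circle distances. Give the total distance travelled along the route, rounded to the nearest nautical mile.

1084 NM

Leg distances:
K0→K1: 171.9 NM  (cumulative 171.9 NM)
K1→K2: 257.0 NM  (cumulative 428.9 NM)
K2→K3: 111.5 NM  (cumulative 540.4 NM)
K3→K4: 287.1 NM  (cumulative 827.5 NM)
K4→K5: 109.8 NM  (cumulative 937.3 NM)
K5→K6: 146.5 NM  (cumulative 1083.8 NM)
Total route length ≈ 1084 NM.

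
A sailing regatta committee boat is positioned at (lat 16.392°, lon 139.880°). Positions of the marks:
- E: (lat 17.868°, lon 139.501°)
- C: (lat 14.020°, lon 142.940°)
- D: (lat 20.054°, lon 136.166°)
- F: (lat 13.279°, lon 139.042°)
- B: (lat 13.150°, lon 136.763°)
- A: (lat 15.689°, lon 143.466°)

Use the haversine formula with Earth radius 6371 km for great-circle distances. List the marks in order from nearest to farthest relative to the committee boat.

Computing each great-circle distance from (lat 16.392°, lon 139.880°):
E (lat 17.868°, lon 139.501°): 169.0 km
F (lat 13.279°, lon 139.042°): 357.7 km
A (lat 15.689°, lon 143.466°): 391.1 km
C (lat 14.020°, lon 142.940°): 421.1 km
B (lat 13.150°, lon 136.763°): 492.2 km
D (lat 20.054°, lon 136.166°): 565.3 km

E, F, A, C, B, D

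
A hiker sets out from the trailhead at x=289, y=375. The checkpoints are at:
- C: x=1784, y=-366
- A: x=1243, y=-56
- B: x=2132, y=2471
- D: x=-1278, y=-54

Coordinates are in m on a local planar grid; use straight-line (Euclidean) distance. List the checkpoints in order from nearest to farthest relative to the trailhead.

Computing each straight-line distance from x=289, y=375:
A x=1243, y=-56: 1046.8 m
D x=-1278, y=-54: 1624.7 m
C x=1784, y=-366: 1668.6 m
B x=2132, y=2471: 2791.0 m

A, D, C, B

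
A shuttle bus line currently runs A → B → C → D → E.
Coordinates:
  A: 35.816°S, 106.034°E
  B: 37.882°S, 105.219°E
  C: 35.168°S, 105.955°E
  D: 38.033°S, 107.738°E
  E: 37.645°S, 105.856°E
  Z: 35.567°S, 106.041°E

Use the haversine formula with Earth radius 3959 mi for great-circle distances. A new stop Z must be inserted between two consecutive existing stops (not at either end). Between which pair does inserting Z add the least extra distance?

between C and D

Added distance for inserting Z between each consecutive pair:
A–B: 33.8 mi
B–C: 2.4 mi
C–D: 1.2 mi
D–E: 232.4 mi
Smallest added distance is 1.2 mi, inserting between C and D.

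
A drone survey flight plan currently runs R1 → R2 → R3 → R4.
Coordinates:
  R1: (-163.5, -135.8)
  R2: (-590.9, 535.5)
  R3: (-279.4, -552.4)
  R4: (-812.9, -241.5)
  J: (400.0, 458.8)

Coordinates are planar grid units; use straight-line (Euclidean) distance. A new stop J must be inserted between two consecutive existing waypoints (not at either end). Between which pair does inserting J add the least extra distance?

between R1 and R2

Added distance for inserting J between each consecutive pair:
R1–R2: 1017.2
R2–R3: 1080.5
R3–R4: 2001.3
Smallest added distance is 1017.2, inserting between R1 and R2.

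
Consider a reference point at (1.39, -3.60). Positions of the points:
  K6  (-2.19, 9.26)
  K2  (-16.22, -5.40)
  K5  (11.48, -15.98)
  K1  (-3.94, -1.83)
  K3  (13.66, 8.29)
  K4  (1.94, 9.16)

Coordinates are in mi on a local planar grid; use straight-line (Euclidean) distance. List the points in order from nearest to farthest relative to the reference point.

K1, K4, K6, K5, K3, K2

Distances from the reference point:
K1 (-3.94, -1.83): 5.6 mi
K4 (1.94, 9.16): 12.8 mi
K6 (-2.19, 9.26): 13.3 mi
K5 (11.48, -15.98): 16.0 mi
K3 (13.66, 8.29): 17.1 mi
K2 (-16.22, -5.40): 17.7 mi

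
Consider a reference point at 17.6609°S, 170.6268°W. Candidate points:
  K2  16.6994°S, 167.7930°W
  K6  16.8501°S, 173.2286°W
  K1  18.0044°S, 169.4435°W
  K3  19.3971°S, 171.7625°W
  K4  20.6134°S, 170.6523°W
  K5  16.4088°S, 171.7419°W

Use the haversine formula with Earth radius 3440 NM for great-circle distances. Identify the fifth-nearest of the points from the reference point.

K2

Distances from the reference point (17.6609°S, 170.6268°W):
K1: 70.7 NM
K5: 98.7 NM
K3: 122.7 NM
K6: 156.9 NM
K2: 172.5 NM
K4: 177.3 NM
The fifth-nearest is K2 at 172.5 NM.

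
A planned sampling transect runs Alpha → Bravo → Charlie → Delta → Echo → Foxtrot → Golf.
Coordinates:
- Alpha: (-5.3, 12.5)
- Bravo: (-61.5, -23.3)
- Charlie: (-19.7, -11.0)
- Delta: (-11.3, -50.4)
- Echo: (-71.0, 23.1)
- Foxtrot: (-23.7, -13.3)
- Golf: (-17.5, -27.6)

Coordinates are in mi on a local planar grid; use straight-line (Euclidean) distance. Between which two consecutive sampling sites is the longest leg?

Leg distances:
Alpha→Bravo: 66.6 mi
Bravo→Charlie: 43.6 mi
Charlie→Delta: 40.3 mi
Delta→Echo: 94.7 mi
Echo→Foxtrot: 59.7 mi
Foxtrot→Golf: 15.6 mi
The longest leg is Delta–Echo at 94.7 mi.

Delta–Echo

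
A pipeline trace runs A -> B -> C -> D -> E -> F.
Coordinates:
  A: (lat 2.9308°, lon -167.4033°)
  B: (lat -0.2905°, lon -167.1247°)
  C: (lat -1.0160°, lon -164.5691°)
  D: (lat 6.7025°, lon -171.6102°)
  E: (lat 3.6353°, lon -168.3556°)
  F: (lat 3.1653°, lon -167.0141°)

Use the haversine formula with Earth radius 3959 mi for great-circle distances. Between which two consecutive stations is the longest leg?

C–D

Leg distances:
A→B: 223.4 mi
B→C: 183.6 mi
C→D: 721.3 mi
D→E: 308.3 mi
E→F: 98.1 mi
The longest leg is C–D at 721.3 mi.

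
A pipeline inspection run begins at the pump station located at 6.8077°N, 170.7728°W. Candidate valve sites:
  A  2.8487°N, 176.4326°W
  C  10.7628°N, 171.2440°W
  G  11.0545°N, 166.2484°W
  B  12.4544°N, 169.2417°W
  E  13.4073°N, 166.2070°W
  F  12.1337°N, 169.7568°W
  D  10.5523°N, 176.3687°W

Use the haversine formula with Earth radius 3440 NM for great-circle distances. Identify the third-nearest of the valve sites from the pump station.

Distance to each, sorted:
C: 239.1 NM
F: 325.4 NM
B: 350.9 NM
G: 370.1 NM
D: 401.0 NM
A: 413.6 NM
E: 479.3 NM
The third-nearest is B at 350.9 NM.

B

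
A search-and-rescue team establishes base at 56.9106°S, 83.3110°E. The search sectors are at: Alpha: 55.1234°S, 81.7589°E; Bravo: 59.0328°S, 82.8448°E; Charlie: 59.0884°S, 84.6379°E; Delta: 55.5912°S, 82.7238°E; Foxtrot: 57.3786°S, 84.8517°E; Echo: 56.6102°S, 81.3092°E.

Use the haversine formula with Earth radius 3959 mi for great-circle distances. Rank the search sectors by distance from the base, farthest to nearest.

Distance from the base at 56.9106°S, 83.3110°E to each:
Charlie 59.0884°S, 84.6379°E: 158.1 mi
Bravo 59.0328°S, 82.8448°E: 147.6 mi
Alpha 55.1234°S, 81.7589°E: 137.3 mi
Delta 55.5912°S, 82.7238°E: 93.9 mi
Echo 56.6102°S, 81.3092°E: 78.6 mi
Foxtrot 57.3786°S, 84.8517°E: 66.2 mi

Charlie, Bravo, Alpha, Delta, Echo, Foxtrot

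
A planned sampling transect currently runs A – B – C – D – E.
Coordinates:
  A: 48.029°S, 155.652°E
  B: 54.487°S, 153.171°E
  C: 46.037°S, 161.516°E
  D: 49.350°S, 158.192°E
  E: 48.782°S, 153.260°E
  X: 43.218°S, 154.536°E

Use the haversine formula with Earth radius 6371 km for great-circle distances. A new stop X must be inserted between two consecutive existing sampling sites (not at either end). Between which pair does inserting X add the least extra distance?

Added distance for inserting X between each consecutive pair:
A–B: 1060.5 km
B–C: 782.3 km
C–D: 927.6 km
D–E: 998.9 km
Smallest added distance is 782.3 km, inserting between B and C.

between B and C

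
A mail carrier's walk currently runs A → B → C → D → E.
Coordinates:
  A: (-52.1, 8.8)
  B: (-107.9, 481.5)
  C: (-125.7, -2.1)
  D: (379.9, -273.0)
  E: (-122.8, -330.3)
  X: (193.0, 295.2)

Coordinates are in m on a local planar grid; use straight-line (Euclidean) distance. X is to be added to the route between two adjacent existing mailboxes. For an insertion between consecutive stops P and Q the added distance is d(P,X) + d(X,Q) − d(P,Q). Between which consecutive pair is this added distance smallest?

between A and B

Added distance for inserting X between each consecutive pair:
A–B: 254.9 m
B–C: 305.8 m
C–D: 460.4 m
D–E: 792.9 m
Smallest added distance is 254.9 m, inserting between A and B.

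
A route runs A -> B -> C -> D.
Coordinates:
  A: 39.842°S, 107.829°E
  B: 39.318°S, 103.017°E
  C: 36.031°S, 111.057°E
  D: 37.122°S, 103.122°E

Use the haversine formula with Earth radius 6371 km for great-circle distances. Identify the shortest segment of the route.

A–B

Leg distances:
A→B: 416.4 km
B→C: 796.0 km
C→D: 718.7 km
The shortest leg is A–B at 416.4 km.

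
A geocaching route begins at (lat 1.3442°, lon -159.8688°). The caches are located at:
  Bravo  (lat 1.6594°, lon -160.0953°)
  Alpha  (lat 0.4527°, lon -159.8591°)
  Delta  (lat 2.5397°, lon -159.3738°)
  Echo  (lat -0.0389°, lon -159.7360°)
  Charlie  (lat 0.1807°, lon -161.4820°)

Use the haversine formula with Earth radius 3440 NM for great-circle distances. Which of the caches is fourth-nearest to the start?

Distance to each, sorted:
Bravo: 23.3 NM
Alpha: 53.5 NM
Delta: 77.7 NM
Echo: 83.4 NM
Charlie: 119.4 NM
The fourth-nearest is Echo at 83.4 NM.

Echo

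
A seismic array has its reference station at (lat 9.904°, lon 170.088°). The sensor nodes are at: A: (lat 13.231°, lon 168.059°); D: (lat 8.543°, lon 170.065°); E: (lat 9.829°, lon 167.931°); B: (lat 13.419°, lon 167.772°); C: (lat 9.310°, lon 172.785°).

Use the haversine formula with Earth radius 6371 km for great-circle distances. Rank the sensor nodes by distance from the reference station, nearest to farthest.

D, E, C, A, B

Computing each great-circle distance from (lat 9.904°, lon 170.088°):
D (lat 8.543°, lon 170.065°): 151.4 km
E (lat 9.829°, lon 167.931°): 236.4 km
C (lat 9.310°, lon 172.785°): 303.0 km
A (lat 13.231°, lon 168.059°): 430.9 km
B (lat 13.419°, lon 167.772°): 465.1 km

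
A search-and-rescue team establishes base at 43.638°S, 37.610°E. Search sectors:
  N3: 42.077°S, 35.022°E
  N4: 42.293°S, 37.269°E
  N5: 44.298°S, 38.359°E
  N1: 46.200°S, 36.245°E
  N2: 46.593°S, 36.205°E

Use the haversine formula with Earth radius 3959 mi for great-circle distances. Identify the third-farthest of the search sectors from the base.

Distances from the base (43.638°S, 37.610°E):
N2: 215.4 mi
N1: 189.2 mi
N3: 169.7 mi
N4: 94.5 mi
N5: 58.9 mi
The third-farthest is N3 at 169.7 mi.

N3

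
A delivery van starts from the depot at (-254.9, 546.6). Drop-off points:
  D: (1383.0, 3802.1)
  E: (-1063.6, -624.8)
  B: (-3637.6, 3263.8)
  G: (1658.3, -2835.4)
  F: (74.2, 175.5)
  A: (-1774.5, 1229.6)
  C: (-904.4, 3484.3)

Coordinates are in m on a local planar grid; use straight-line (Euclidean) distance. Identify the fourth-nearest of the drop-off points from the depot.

C

Distance to each, sorted:
F: 496.0 m
E: 1423.4 m
A: 1666.0 m
C: 3008.6 m
D: 3644.3 m
G: 3885.6 m
B: 4338.9 m
The fourth-nearest is C at 3008.6 m.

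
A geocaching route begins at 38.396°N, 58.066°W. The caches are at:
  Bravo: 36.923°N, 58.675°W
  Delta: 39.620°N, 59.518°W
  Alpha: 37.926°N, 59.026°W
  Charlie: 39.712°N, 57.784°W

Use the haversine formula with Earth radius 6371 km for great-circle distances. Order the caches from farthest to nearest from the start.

Computing each great-circle distance from 38.396°N, 58.066°W:
Delta 39.620°N, 59.518°W: 185.1 km
Bravo 36.923°N, 58.675°W: 172.3 km
Charlie 39.712°N, 57.784°W: 148.3 km
Alpha 37.926°N, 59.026°W: 98.9 km

Delta, Bravo, Charlie, Alpha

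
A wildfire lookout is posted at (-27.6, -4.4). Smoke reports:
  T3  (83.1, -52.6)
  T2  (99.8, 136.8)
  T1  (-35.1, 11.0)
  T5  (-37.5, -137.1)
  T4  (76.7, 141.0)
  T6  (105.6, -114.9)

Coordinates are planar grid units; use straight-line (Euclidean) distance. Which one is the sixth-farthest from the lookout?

Distance to each, sorted:
T2: 190.2
T4: 178.9
T6: 173.1
T5: 133.1
T3: 120.7
T1: 17.1
The sixth-farthest is T1 at 17.1.

T1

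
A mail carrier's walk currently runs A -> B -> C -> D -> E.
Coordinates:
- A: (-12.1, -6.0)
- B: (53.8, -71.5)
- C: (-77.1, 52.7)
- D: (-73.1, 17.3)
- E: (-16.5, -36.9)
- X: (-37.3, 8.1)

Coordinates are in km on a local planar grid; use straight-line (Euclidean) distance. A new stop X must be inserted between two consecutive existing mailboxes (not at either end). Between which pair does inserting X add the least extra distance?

between B and C

Added distance for inserting X between each consecutive pair:
A–B: 56.9 km
B–C: 0.3 km
C–D: 61.1 km
D–E: 8.2 km
Smallest added distance is 0.3 km, inserting between B and C.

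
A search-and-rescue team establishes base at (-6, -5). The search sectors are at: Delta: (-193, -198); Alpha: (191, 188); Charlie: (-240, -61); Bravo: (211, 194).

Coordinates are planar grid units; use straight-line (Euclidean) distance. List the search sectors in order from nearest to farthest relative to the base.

Charlie, Delta, Alpha, Bravo

Computing each straight-line distance from (-6, -5):
Charlie (-240, -61): 240.6
Delta (-193, -198): 268.7
Alpha (191, 188): 275.8
Bravo (211, 194): 294.4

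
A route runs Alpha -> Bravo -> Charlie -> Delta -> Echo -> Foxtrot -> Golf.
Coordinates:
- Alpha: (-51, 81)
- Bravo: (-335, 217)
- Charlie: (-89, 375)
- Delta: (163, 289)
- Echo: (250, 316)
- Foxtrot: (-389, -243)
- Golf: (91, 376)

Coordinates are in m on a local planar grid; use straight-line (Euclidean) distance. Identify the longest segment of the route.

Echo–Foxtrot

Leg distances:
Alpha→Bravo: 314.9 m
Bravo→Charlie: 292.4 m
Charlie→Delta: 266.3 m
Delta→Echo: 91.1 m
Echo→Foxtrot: 849.0 m
Foxtrot→Golf: 783.3 m
The longest leg is Echo–Foxtrot at 849.0 m.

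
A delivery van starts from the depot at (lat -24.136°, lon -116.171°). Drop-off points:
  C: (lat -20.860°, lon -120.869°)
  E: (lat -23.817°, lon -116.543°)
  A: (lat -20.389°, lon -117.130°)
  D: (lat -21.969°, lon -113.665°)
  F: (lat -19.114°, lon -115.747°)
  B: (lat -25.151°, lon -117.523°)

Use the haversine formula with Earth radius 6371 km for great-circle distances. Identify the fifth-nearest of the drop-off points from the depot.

Distance to each, sorted:
E: 51.8 km
B: 177.2 km
D: 351.8 km
A: 428.2 km
F: 560.1 km
C: 604.6 km
The fifth-nearest is F at 560.1 km.

F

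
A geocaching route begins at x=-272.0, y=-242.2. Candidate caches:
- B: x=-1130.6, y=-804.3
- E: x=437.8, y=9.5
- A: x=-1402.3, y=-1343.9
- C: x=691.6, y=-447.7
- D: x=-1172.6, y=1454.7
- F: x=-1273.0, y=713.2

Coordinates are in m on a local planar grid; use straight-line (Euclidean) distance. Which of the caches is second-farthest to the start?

Distances from the start (x=-272.0, y=-242.2):
D: 1921.1 m
A: 1578.4 m
F: 1383.8 m
B: 1026.2 m
C: 985.3 m
E: 753.1 m
The second-farthest is A at 1578.4 m.

A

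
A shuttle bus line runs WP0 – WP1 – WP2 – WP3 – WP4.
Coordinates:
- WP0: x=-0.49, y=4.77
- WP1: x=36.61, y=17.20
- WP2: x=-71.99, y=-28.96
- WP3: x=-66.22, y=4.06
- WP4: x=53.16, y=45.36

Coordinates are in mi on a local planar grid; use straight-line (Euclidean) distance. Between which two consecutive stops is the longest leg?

Leg distances:
WP0→WP1: 39.1 mi
WP1→WP2: 118.0 mi
WP2→WP3: 33.5 mi
WP3→WP4: 126.3 mi
The longest leg is WP3–WP4 at 126.3 mi.

WP3–WP4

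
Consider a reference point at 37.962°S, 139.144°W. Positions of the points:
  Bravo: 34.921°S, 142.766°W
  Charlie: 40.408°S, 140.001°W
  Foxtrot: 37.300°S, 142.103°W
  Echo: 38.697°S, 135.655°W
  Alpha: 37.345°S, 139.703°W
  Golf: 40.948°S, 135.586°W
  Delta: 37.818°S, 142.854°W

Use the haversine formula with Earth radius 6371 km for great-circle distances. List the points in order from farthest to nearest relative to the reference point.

Distance from the reference point at 37.962°S, 139.144°W to each:
Bravo 34.921°S, 142.766°W: 468.2 km
Golf 40.948°S, 135.586°W: 451.1 km
Delta 37.818°S, 142.854°W: 325.9 km
Echo 38.697°S, 135.655°W: 315.1 km
Charlie 40.408°S, 140.001°W: 281.8 km
Foxtrot 37.300°S, 142.103°W: 270.8 km
Alpha 37.345°S, 139.703°W: 84.4 km

Bravo, Golf, Delta, Echo, Charlie, Foxtrot, Alpha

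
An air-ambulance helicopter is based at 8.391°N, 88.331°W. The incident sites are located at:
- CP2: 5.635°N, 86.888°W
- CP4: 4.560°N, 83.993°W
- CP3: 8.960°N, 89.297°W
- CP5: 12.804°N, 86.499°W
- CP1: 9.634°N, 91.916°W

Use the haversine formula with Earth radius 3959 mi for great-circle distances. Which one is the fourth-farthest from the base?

Distances from the base (8.391°N, 88.331°W):
CP4: 398.4 mi
CP5: 329.3 mi
CP1: 259.3 mi
CP2: 214.6 mi
CP3: 76.8 mi
The fourth-farthest is CP2 at 214.6 mi.

CP2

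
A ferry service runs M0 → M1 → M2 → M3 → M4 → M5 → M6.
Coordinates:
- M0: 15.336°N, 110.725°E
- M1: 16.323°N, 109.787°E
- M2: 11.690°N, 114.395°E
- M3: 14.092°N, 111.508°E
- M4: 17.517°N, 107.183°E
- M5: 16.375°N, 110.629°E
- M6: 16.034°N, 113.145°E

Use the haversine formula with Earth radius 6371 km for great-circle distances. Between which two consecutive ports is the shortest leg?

Leg distances:
M0→M1: 148.7 km
M1→M2: 715.8 km
M2→M3: 411.4 km
M3→M4: 599.2 km
M4→M5: 387.9 km
M5→M6: 271.3 km
The shortest leg is M0–M1 at 148.7 km.

M0–M1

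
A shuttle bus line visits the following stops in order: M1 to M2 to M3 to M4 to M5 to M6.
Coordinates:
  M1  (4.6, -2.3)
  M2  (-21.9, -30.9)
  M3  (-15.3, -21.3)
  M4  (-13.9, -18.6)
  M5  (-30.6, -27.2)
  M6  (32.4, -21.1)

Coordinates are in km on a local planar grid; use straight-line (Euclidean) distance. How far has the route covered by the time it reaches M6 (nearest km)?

Leg distances:
M1→M2: 39.0 km  (cumulative 39.0 km)
M2→M3: 11.6 km  (cumulative 50.6 km)
M3→M4: 3.0 km  (cumulative 53.7 km)
M4→M5: 18.8 km  (cumulative 72.5 km)
M5→M6: 63.3 km  (cumulative 135.8 km)
Cumulative distance at M6 ≈ 136 km.

136 km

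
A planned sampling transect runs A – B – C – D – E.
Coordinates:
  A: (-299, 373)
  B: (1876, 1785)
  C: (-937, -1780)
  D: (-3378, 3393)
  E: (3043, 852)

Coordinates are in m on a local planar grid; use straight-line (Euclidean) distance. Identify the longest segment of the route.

Leg distances:
A→B: 2593.1 m
B→C: 4541.2 m
C→D: 5720.0 m
D→E: 6905.5 m
The longest leg is D–E at 6905.5 m.

D–E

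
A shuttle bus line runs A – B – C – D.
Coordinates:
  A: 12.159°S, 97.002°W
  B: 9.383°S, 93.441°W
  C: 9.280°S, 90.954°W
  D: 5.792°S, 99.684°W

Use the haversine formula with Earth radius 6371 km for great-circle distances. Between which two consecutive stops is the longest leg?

C–D

Leg distances:
A→B: 496.5 km
B→C: 273.1 km
C→D: 1037.4 km
The longest leg is C–D at 1037.4 km.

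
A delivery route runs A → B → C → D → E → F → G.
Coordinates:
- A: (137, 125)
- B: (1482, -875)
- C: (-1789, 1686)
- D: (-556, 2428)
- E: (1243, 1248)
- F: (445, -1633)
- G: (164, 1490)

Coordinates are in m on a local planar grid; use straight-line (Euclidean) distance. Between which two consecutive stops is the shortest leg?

C–D

Leg distances:
A→B: 1676.0 m
B→C: 4154.3 m
C→D: 1439.0 m
D→E: 2151.5 m
E→F: 2989.5 m
F→G: 3135.6 m
The shortest leg is C–D at 1439.0 m.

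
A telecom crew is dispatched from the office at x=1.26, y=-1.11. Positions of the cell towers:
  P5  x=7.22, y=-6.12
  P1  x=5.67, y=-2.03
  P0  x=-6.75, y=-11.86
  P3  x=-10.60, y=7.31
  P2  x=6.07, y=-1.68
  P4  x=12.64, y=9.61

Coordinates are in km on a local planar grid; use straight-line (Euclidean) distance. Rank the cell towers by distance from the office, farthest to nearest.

P4, P3, P0, P5, P2, P1

Computing each straight-line distance from x=1.26, y=-1.11:
P4 x=12.64, y=9.61: 15.6 km
P3 x=-10.60, y=7.31: 14.5 km
P0 x=-6.75, y=-11.86: 13.4 km
P5 x=7.22, y=-6.12: 7.8 km
P2 x=6.07, y=-1.68: 4.8 km
P1 x=5.67, y=-2.03: 4.5 km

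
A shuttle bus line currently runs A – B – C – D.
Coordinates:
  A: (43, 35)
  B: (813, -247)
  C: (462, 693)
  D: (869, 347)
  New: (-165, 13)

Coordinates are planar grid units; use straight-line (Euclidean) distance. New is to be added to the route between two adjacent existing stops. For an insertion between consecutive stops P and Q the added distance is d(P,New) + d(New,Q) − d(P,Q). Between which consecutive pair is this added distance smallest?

Added distance for inserting New between each consecutive pair:
A–B: 401.1
B–C: 933.5
C–D: 1477.4
Smallest added distance is 401.1, inserting between A and B.

between A and B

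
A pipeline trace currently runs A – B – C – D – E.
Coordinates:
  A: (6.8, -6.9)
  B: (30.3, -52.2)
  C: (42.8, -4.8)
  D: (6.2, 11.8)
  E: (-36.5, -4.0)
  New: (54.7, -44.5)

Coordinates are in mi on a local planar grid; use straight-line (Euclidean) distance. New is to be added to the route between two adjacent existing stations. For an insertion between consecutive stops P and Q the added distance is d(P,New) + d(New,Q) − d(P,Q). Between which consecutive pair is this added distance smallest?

Added distance for inserting New between each consecutive pair:
A–B: 35.4 mi
B–C: 18.0 mi
C–D: 75.6 mi
D–E: 128.6 mi
Smallest added distance is 18.0 mi, inserting between B and C.

between B and C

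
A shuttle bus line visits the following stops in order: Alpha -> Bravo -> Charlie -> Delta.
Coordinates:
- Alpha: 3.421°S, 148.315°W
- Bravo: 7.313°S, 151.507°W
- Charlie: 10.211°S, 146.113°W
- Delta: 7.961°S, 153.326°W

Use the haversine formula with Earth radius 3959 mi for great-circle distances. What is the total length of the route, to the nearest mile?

1282 mi

Leg distances:
Alpha→Bravo: 347.2 mi  (cumulative 347.2 mi)
Bravo→Charlie: 419.2 mi  (cumulative 766.4 mi)
Charlie→Delta: 516.1 mi  (cumulative 1282.5 mi)
Total route length ≈ 1282 mi.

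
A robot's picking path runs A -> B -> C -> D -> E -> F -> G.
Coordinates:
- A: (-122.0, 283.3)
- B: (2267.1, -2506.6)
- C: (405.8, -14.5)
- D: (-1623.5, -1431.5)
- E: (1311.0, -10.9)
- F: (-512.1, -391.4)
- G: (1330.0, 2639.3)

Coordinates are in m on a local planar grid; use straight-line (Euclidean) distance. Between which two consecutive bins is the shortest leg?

E–F

Leg distances:
A→B: 3673.1 m
B→C: 3110.5 m
C→D: 2475.1 m
D→E: 3260.3 m
E→F: 1862.4 m
F→G: 3546.6 m
The shortest leg is E–F at 1862.4 m.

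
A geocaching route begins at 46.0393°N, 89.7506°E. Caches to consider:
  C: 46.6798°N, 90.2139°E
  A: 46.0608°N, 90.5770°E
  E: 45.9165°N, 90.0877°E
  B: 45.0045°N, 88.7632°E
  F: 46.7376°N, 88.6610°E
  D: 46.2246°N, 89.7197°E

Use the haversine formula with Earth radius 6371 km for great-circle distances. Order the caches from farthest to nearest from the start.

Distances from the start:
B 45.0045°N, 88.7632°E: 138.4 km
F 46.7376°N, 88.6610°E: 114.1 km
C 46.6798°N, 90.2139°E: 79.6 km
A 46.0608°N, 90.5770°E: 63.8 km
E 45.9165°N, 90.0877°E: 29.4 km
D 46.2246°N, 89.7197°E: 20.7 km

B, F, C, A, E, D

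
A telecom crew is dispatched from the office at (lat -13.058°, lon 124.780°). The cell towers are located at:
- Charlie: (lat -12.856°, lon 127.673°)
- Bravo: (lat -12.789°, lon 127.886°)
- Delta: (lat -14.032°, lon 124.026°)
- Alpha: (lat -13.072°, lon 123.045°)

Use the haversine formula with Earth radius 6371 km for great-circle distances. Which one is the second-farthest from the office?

Charlie

Distances from the office ((lat -13.058°, lon 124.780°)):
Bravo: 337.9 km
Charlie: 314.3 km
Alpha: 187.9 km
Delta: 135.5 km
The second-farthest is Charlie at 314.3 km.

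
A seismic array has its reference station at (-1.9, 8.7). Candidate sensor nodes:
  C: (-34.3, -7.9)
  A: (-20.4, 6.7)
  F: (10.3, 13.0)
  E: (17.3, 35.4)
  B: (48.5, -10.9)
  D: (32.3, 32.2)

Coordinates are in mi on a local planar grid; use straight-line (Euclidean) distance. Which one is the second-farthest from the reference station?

Distance to each, sorted:
B: 54.1 mi
D: 41.5 mi
C: 36.4 mi
E: 32.9 mi
A: 18.6 mi
F: 12.9 mi
The second-farthest is D at 41.5 mi.

D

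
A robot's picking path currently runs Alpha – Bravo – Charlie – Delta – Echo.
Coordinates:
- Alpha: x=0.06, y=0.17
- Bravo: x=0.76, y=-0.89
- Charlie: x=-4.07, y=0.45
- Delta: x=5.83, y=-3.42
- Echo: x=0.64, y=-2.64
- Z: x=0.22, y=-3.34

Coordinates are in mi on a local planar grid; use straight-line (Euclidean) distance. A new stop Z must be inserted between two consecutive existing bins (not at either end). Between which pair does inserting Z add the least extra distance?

between Charlie and Delta

Added distance for inserting Z between each consecutive pair:
Alpha–Bravo: 4.8 mi
Bravo–Charlie: 3.2 mi
Charlie–Delta: 0.7 mi
Delta–Echo: 1.2 mi
Smallest added distance is 0.7 mi, inserting between Charlie and Delta.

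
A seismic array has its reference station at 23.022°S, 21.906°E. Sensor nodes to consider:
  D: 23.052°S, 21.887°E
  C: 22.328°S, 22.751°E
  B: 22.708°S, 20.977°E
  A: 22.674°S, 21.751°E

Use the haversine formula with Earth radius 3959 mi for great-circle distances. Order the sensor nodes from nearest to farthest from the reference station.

D, A, B, C

Distances from the reference station:
D 23.052°S, 21.887°E: 2.4 mi
A 22.674°S, 21.751°E: 26.0 mi
B 22.708°S, 20.977°E: 63.0 mi
C 22.328°S, 22.751°E: 72.1 mi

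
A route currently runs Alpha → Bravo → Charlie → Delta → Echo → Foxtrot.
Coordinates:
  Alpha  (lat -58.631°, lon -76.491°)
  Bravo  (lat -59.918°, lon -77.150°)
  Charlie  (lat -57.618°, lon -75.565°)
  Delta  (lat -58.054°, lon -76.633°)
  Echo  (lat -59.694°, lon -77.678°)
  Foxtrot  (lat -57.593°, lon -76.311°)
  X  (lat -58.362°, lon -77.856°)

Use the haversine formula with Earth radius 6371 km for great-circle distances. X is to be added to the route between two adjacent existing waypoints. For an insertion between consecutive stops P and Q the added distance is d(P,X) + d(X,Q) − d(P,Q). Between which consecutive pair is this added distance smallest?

between Echo and Foxtrot

Added distance for inserting X between each consecutive pair:
Alpha–Bravo: 114.5 km
Bravo–Charlie: 64.4 km
Charlie–Delta: 158.1 km
Delta–Echo: 35.9 km
Echo–Foxtrot: 26.8 km
Smallest added distance is 26.8 km, inserting between Echo and Foxtrot.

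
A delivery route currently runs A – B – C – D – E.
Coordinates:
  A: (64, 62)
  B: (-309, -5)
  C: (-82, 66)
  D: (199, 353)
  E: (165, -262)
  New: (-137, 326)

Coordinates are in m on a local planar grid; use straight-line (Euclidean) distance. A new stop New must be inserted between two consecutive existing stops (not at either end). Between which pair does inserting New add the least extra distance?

between C and D

Added distance for inserting New between each consecutive pair:
A–B: 325.9 m
B–C: 400.9 m
C–D: 201.2 m
D–E: 382.2 m
Smallest added distance is 201.2 m, inserting between C and D.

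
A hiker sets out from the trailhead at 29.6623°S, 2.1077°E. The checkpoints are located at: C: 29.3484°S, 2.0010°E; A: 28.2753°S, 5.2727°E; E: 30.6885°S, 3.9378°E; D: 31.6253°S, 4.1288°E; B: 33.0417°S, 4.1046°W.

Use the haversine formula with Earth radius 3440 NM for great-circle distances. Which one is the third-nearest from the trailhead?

Distances from the trailhead (29.6623°S, 2.1077°E):
C: 19.7 NM
E: 113.2 NM
D: 157.4 NM
A: 185.9 NM
B: 377.5 NM
The third-nearest is D at 157.4 NM.

D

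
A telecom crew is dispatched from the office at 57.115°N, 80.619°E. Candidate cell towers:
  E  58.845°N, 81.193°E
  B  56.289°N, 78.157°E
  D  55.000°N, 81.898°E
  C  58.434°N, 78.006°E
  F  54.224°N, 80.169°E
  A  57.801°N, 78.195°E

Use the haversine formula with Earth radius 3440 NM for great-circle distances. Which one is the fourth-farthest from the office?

Distances from the office (57.115°N, 80.619°E):
F: 174.2 NM
D: 134.0 NM
C: 115.2 NM
E: 105.5 NM
B: 95.1 NM
A: 88.5 NM
The fourth-farthest is E at 105.5 NM.

E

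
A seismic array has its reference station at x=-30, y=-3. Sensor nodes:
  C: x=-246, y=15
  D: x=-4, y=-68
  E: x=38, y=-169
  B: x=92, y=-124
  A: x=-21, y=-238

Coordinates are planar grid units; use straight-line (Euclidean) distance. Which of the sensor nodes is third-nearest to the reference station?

E

Distance to each, sorted:
D: 70.0
B: 171.8
E: 179.4
C: 216.7
A: 235.2
The third-nearest is E at 179.4.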